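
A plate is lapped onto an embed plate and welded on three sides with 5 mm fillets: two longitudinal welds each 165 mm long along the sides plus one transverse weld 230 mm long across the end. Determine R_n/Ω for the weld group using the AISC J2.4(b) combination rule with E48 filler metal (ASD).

R_n/Ω ≈ 318 kN

E48XX → F_EXX = 480 MPa.
t_e = 0.707 × 5 = 3.535 mm.
R_nwl = 0.6 × 480 × 3.535 × 330 × 10⁻³ = 336 kN (longitudinal, 2 welds).
R_nwt = 0.6 × 480 × 3.535 × 230 × 10⁻³ = 234.2 kN (transverse, base value).
(i) R_nwl + R_nwt = 570.1 kN; (ii) 0.85 R_nwl + 1.5 R_nwt = 636.8 kN.
R_n = max = 636.8 kN [governs: (ii)]; R_n/Ω = 318.4 kN.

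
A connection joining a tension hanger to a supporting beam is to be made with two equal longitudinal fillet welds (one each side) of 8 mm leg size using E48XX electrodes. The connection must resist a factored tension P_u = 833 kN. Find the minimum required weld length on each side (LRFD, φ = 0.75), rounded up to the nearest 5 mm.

E48XX → F_EXX = 480 MPa.
Throat t_e = 0.707 × 8 = 5.656 mm.
φr_n = 0.75 × 0.6 × 480 × 5.656 × 10⁻³ = 1.222 kN/mm.
L_req = P_u / φr_n = 833 / 1.222 = 681.8 mm total.
Per side: 681.8 / 2 = 340.9 mm.
Round up → use L = 345 mm on each side.

L = 345 mm on each side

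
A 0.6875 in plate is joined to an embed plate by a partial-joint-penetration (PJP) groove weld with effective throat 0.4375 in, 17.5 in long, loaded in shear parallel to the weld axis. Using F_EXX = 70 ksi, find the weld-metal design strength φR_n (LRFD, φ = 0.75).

Effective throat (given) t_e = 0.4375 in.
A_we = 0.4375 × 17.5 = 7.656 in².
F_nw = 0.6 F_EXX = 42 ksi.
φR_n = 0.75 × 42 × 7.656 = 241.2 kip.

φR_n ≈ 241 kip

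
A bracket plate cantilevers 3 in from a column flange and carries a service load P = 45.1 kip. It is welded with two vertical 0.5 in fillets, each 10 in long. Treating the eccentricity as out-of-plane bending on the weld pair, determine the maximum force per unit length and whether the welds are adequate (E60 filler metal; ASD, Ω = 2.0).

E60XX → F_EXX = 60 ksi.
L_w = 2 × 10 = 20 in; section modulus (unit throat) S = 2 × L²/6 = 33.33 in².
Direct shear f_v = P/L_w = 45.1/20 = 2.255 kip/in.
Moment M = P × e = 45.1 × 3 = 135.3 kip·in; bending f_b = M/S = 4.059 kip/in.
f_max = √(f_v² + f_b²) = √(2.255² + 4.059²) = 4.643 kip/in.
r_n/Ω = (1/2.0) × 0.6 × 60 × (0.707 × 0.5) = 6.363 kip/in → adequate.

f_max ≈ 4.64 kip/in; adequate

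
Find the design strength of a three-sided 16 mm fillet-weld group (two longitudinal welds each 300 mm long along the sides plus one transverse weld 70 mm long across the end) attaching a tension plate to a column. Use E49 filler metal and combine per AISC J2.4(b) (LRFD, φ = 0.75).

E49XX → F_EXX = 490 MPa.
t_e = 0.707 × 16 = 11.31 mm.
R_nwl = 0.6 × 490 × 11.31 × 600 × 10⁻³ = 1995 kN (longitudinal, 2 welds).
R_nwt = 0.6 × 490 × 11.31 × 70 × 10⁻³ = 232.8 kN (transverse, base value).
(i) R_nwl + R_nwt = 2228 kN; (ii) 0.85 R_nwl + 1.5 R_nwt = 2045 kN.
R_n = max = 2228 kN [governs: (i)]; φR_n = 1671 kN.

φR_n ≈ 1670 kN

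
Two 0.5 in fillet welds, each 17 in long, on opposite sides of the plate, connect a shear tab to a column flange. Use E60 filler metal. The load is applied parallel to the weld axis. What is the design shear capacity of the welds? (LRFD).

φR_n ≈ 325 kips

E60XX → F_EXX = 60 ksi.
Effective throat t_e = 0.707 × 0.5 = 0.3535 in.
Total length L = 34 in; A_we = 0.3535 × 34 = 12.02 in².
F_nw = 0.6 F_EXX = 0.6 × 60 = 36 ksi.
φR_n = 0.75 × 36 × 12.02 = 324.5 kips.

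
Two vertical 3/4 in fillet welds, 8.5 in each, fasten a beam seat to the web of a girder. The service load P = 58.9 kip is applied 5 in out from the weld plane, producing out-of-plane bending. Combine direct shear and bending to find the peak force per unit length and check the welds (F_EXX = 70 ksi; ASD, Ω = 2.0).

f_max ≈ 12.7 kip/in; NOT adequate

L_w = 2 × 8.5 = 17 in; section modulus (unit throat) S = 2 × L²/6 = 24.08 in².
Direct shear f_v = P/L_w = 58.9/17 = 3.465 kip/in.
Moment M = P × e = 58.9 × 5 = 294.5 kip·in; bending f_b = M/S = 12.23 kip/in.
f_max = √(f_v² + f_b²) = √(3.465² + 12.23²) = 12.71 kip/in.
r_n/Ω = (1/2.0) × 0.6 × 70 × (0.707 × 0.75) = 11.14 kip/in → NOT adequate.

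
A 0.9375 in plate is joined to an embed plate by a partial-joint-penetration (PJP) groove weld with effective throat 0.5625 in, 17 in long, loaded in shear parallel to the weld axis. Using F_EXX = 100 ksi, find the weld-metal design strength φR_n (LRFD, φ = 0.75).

Effective throat (given) t_e = 0.5625 in.
A_we = 0.5625 × 17 = 9.562 in².
F_nw = 0.6 F_EXX = 60 ksi.
φR_n = 0.75 × 60 × 9.562 = 430.3 kips.

φR_n ≈ 430 kips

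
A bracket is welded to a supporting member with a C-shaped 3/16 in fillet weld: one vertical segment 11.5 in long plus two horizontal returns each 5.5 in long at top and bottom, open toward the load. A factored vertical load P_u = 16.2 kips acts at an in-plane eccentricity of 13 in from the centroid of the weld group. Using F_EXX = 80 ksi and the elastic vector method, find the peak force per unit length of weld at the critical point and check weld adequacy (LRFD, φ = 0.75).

f_max ≈ 3.14 kip/in; adequate

Total weld length L_w = 22.5 in. Treat welds as unit-width lines.
Centroid: x̄ = 2×5.5×2.75 / 22.5 = 1.344 in from the vertical weld.
Polar moment about centroid: J = I_x + I_y = [11.5³/12 + 2×5.5×5.75²] + [11.5×1.344² + 2(5.5³/12 + 5.5×1.406²)] = 560.7 in³.
Direct shear f_v = P/L_w = 16.2 / 22.5 = 0.72 kip/in (vertical).
Torsion M = P·e = 16.2 × 13 = 210.6 kip·in.
Critical point at (x, y) = (4.156, 5.75) from centroid. f_tx = M·y/J = 2.16 kip/in; f_ty = M·x/J = 1.561 kip/in.
Resultant f_max = √[f_tx² + (f_v + f_ty)²] = √[2.16² + (0.72 + 1.561)²] = 3.141 kip/in.
Capacity per unit length: φr_n = 0.75 × 0.6 × 80 × (0.707 × 0.1875) = 4.772 kip/in.
3.141 ≤ 4.772 → adequate.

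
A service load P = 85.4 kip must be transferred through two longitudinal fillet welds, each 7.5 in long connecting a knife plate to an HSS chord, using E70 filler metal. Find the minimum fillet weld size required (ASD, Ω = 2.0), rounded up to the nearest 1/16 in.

E70XX → F_EXX = 70 ksi.
Total weld length L = 15 in.
Required throat t_e = P × Ω / (0.6 F_EXX × L) = 85.4 × 2.0 / (0.6 × 70 × 15) = 0.2711 in.
Required leg w = t_e / 0.707 = 0.3835 in → use 7/16 in.

w = 7/16 in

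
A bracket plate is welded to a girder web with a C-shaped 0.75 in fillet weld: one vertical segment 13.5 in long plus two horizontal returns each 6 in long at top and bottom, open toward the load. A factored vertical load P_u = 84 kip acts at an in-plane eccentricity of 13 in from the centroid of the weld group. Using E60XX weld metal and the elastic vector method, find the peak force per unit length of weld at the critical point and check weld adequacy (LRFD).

E60XX → F_EXX = 60 ksi.
Total weld length L_w = 25.5 in. Treat welds as unit-width lines.
Centroid: x̄ = 2×6×3 / 25.5 = 1.412 in from the vertical weld.
Polar moment about centroid: J = I_x + I_y = [13.5³/12 + 2×6×6.75²] + [13.5×1.412² + 2(6³/12 + 6×1.588²)] = 845 in³.
Direct shear f_v = P/L_w = 84 / 25.5 = 3.294 kip/in (vertical).
Torsion M = P·e = 84 × 13 = 1092 kip·in.
Critical point at (x, y) = (4.588, 6.75) from centroid. f_tx = M·y/J = 8.724 kip/in; f_ty = M·x/J = 5.93 kip/in.
Resultant f_max = √[f_tx² + (f_v + f_ty)²] = √[8.724² + (3.294 + 5.93)²] = 12.7 kip/in.
Capacity per unit length: φr_n = 0.75 × 0.6 × 60 × (0.707 × 0.75) = 14.32 kip/in.
12.7 ≤ 14.32 → adequate.

f_max ≈ 12.7 kip/in; adequate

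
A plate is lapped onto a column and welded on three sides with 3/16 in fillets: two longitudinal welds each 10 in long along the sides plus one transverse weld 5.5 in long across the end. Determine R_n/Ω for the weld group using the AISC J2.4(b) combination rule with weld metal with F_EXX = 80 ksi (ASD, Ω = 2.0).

R_n/Ω ≈ 81.1 kip

t_e = 0.707 × 0.1875 = 0.1326 in.
R_nwl = 0.6 × 80 × 0.1326 × 20 = 127.3 kip (longitudinal, 2 welds).
R_nwt = 0.6 × 80 × 0.1326 × 5.5 = 35 kip (transverse, base value).
(i) R_nwl + R_nwt = 162.3 kip; (ii) 0.85 R_nwl + 1.5 R_nwt = 160.7 kip.
R_n = max = 162.3 kip [governs: (i)]; R_n/Ω = 81.13 kip.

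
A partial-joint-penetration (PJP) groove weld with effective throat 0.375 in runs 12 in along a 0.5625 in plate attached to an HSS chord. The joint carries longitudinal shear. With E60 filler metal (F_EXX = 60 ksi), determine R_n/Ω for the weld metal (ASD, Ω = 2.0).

R_n/Ω ≈ 81 kips

Effective throat (given) t_e = 0.375 in.
A_we = 0.375 × 12 = 4.5 in².
F_nw = 0.6 F_EXX = 36 ksi.
R_n/Ω = (36 × 4.5) / 2.0 = 81 kips.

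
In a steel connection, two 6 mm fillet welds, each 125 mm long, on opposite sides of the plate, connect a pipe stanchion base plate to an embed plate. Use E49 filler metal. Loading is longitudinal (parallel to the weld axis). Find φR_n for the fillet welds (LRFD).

E49XX → F_EXX = 490 MPa.
Effective throat t_e = 0.707 × 6 = 4.242 mm.
Total length L = 250 mm; A_we = 4.242 × 250 = 1060 mm².
F_nw = 0.6 F_EXX = 0.6 × 490 = 294 MPa.
φR_n = 0.75 × 294 × 1060 × 10⁻³ = 233.8 kN.

φR_n ≈ 234 kN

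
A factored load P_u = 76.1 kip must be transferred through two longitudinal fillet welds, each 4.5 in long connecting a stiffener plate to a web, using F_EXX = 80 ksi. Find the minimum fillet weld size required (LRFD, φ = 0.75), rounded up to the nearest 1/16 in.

Total weld length L = 9 in.
Required throat t_e = P_u / (φ × 0.6 F_EXX × L) = 76.1 / (0.75 × 0.6 × 80 × 9) = 0.2349 in.
Required leg w = t_e / 0.707 = 0.3322 in → use 3/8 in.

w = 3/8 in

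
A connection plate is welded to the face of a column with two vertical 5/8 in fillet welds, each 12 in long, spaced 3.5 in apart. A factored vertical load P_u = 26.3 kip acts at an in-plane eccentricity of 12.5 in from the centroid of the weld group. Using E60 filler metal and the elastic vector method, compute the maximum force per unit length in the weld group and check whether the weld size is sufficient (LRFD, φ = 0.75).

f_max ≈ 6.08 kip/in; adequate

E60XX → F_EXX = 60 ksi.
Total weld length L_w = 24 in. Treat welds as unit-width lines.
Polar moment about centroid: J = 2[d³/12 + d(b/2)²] = 2[12³/12 + 12×1.75²] = 361.5 in³.
Direct shear f_v = P/L_w = 26.3 / 24 = 1.096 kip/in (vertical).
Torsion M = P·e = 26.3 × 12.5 = 328.75 kip·in.
Critical point at (x, y) = (1.75, 6) from centroid. f_tx = M·y/J = 5.456 kip/in; f_ty = M·x/J = 1.591 kip/in.
Resultant f_max = √[f_tx² + (f_v + f_ty)²] = √[5.456² + (1.096 + 1.591)²] = 6.082 kip/in.
Capacity per unit length: φr_n = 0.75 × 0.6 × 60 × (0.707 × 0.625) = 11.93 kip/in.
6.082 ≤ 11.93 → adequate.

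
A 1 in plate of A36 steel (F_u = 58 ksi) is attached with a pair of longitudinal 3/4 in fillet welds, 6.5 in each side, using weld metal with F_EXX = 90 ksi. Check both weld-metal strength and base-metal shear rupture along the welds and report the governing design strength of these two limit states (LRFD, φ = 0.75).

t_e = 0.707 × 0.75 = 0.5302 in; L = 13 in.
Weld metal: φR_n = 0.75 × 0.6 × 90 × 0.5302 × 13 = 279.2 kips.
Base metal (shear rupture): φR_n = 0.75 × 0.6 × 58 × 1 × 13 = 339.3 kips.
Governing: weld metal.

φR_n ≈ 279 kips (weld metal governs)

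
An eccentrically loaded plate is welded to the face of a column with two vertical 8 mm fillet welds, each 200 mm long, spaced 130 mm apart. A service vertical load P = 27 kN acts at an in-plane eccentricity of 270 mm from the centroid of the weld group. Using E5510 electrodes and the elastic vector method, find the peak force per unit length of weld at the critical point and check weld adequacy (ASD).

f_max ≈ 329 N/mm; adequate

E55XX → F_EXX = 550 MPa.
Total weld length L_w = 400 mm. Treat welds as unit-width lines.
Polar moment about centroid: J = 2[d³/12 + d(b/2)²] = 2[200³/12 + 200×65²] = 3023000 mm³.
Direct shear f_v = P/L_w = 27×10³ / 400 = 67.5 N/mm (vertical).
Torsion M = P·e = 27×10³ × 270 = 7290000 N·mm.
Critical point at (x, y) = (65, 100) from centroid. f_tx = M·y/J = 241.1 N/mm; f_ty = M·x/J = 156.7 N/mm.
Resultant f_max = √[f_tx² + (f_v + f_ty)²] = √[241.1² + (67.5 + 156.7)²] = 329.3 N/mm.
Capacity per unit length: r_n/Ω = (1/2.0) × 0.6 × 550 × (0.707 × 8) = 933.2 N/mm.
329.3 ≤ 933.2 → adequate.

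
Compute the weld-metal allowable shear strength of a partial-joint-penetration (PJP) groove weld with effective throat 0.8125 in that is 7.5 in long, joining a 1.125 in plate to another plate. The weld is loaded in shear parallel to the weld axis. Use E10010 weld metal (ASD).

R_n/Ω ≈ 183 kips

E100XX → F_EXX = 100 ksi.
Effective throat (given) t_e = 0.8125 in.
A_we = 0.8125 × 7.5 = 6.094 in².
F_nw = 0.6 F_EXX = 60 ksi.
R_n/Ω = (60 × 6.094) / 2.0 = 182.8 kips.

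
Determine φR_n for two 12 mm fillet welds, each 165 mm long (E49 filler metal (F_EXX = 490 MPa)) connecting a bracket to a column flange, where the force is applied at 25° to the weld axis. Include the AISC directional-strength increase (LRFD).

t_e = 0.707 × 12 = 8.484 mm; A_we = 8.484 × 330 = 2800 mm².
Directional factor: 1.0 + 0.5 sin^1.5(25°) = 1.137.
F_nw = 0.6 × 490 × 1.137 = 334.4 MPa.
φR_n = 0.75 × 334.4 × 2800 × 10⁻³ = 702.1 kN.

φR_n ≈ 702 kN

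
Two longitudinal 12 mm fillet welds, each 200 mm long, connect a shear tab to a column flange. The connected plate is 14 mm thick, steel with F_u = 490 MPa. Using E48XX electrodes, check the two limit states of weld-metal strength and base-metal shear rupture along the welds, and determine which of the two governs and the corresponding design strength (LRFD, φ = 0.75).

φR_n ≈ 733 kN (weld metal governs)

E48XX → F_EXX = 480 MPa.
t_e = 0.707 × 12 = 8.484 mm; L = 400 mm.
Weld metal: φR_n = 0.75 × 0.6 × 480 × 8.484 × 400 × 10⁻³ = 733 kN.
Base metal (shear rupture): φR_n = 0.75 × 0.6 × 490 × 14 × 400 × 10⁻³ = 1235 kN.
Governing: weld metal.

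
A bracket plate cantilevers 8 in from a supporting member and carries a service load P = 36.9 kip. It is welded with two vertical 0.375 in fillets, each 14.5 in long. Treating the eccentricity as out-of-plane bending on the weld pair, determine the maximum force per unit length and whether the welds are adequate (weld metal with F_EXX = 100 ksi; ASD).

L_w = 2 × 14.5 = 29 in; section modulus (unit throat) S = 2 × L²/6 = 70.08 in².
Direct shear f_v = P/L_w = 36.9/29 = 1.272 kip/in.
Moment M = P × e = 36.9 × 8 = 295.2 kip·in; bending f_b = M/S = 4.212 kip/in.
f_max = √(f_v² + f_b²) = √(1.272² + 4.212²) = 4.4 kip/in.
r_n/Ω = (1/2.0) × 0.6 × 100 × (0.707 × 0.375) = 7.954 kip/in → adequate.

f_max ≈ 4.4 kip/in; adequate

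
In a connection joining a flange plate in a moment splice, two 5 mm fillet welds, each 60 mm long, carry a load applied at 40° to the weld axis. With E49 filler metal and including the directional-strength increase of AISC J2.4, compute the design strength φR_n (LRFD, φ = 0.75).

φR_n ≈ 118 kN

E49XX → F_EXX = 490 MPa.
t_e = 0.707 × 5 = 3.535 mm; A_we = 3.535 × 120 = 424.2 mm².
Directional factor: 1.0 + 0.5 sin^1.5(40°) = 1.258.
F_nw = 0.6 × 490 × 1.258 = 369.8 MPa.
φR_n = 0.75 × 369.8 × 424.2 × 10⁻³ = 117.6 kN.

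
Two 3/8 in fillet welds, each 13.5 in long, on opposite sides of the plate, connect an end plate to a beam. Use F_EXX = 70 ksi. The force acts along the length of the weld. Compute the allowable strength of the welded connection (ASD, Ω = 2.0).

R_n/Ω ≈ 150 kips

Effective throat t_e = 0.707 × 0.375 = 0.2651 in.
Total length L = 27 in; A_we = 0.2651 × 27 = 7.158 in².
F_nw = 0.6 F_EXX = 0.6 × 70 = 42 ksi.
R_n = 42 × 7.158 = 300.7 kips; R_n/Ω = 300.7/2.0 = 150.3 kips.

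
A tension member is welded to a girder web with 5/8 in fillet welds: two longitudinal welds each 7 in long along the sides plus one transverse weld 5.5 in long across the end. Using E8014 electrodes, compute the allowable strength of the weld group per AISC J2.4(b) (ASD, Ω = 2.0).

R_n/Ω ≈ 214 kip

E80XX → F_EXX = 80 ksi.
t_e = 0.707 × 0.625 = 0.4419 in.
R_nwl = 0.6 × 80 × 0.4419 × 14 = 296.9 kip (longitudinal, 2 welds).
R_nwt = 0.6 × 80 × 0.4419 × 5.5 = 116.7 kip (transverse, base value).
(i) R_nwl + R_nwt = 413.6 kip; (ii) 0.85 R_nwl + 1.5 R_nwt = 427.4 kip.
R_n = max = 427.4 kip [governs: (ii)]; R_n/Ω = 213.7 kip.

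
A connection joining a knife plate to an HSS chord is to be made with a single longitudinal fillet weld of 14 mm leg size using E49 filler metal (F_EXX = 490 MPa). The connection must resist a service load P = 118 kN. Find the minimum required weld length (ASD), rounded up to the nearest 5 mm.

L = 85 mm

Throat t_e = 0.707 × 14 = 9.898 mm.
r_n/Ω = (0.6 × 490 × 9.898) / 2.0 = 1455 N/mm = 1.455 kN/mm.
L_req = P / (r_n/Ω) = 118 / 1.455 = 81.1 mm total.
Round up → use L = 85 mm.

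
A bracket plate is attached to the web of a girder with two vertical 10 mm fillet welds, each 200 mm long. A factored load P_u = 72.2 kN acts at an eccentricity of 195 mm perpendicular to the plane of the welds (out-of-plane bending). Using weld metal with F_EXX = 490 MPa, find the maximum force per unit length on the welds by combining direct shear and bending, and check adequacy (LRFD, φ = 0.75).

L_w = 2 × 200 = 400 mm; section modulus (unit throat) S = 2 × L²/6 = 13330 mm².
Direct shear f_v = P/L_w = 72.2×10³/400 = 180.5 N/mm.
Moment M = P × e = 72.2×10³ × 195 = 14079000 N·mm; bending f_b = M/S = 1056 N/mm.
f_max = √(f_v² + f_b²) = √(180.5² + 1056²) = 1071 N/mm.
φr_n = 0.75 × 0.6 × 490 × (0.707 × 10) = 1559 N/mm → adequate.

f_max ≈ 1070 N/mm; adequate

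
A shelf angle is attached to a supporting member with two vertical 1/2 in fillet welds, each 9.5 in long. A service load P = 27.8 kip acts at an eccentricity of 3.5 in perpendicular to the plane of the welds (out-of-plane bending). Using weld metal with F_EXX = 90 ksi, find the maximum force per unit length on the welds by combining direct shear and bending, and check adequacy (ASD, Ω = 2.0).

f_max ≈ 3.55 kip/in; adequate

L_w = 2 × 9.5 = 19 in; section modulus (unit throat) S = 2 × L²/6 = 30.08 in².
Direct shear f_v = P/L_w = 27.8/19 = 1.463 kip/in.
Moment M = P × e = 27.8 × 3.5 = 97.3 kip·in; bending f_b = M/S = 3.234 kip/in.
f_max = √(f_v² + f_b²) = √(1.463² + 3.234²) = 3.55 kip/in.
r_n/Ω = (1/2.0) × 0.6 × 90 × (0.707 × 0.5) = 9.544 kip/in → adequate.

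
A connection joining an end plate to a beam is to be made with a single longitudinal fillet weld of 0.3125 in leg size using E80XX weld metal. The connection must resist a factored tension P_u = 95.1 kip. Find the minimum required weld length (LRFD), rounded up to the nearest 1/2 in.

L = 12 in

E80XX → F_EXX = 80 ksi.
Throat t_e = 0.707 × 0.3125 = 0.2209 in.
φr_n = 0.75 × 0.6 × 80 × 0.2209 = 7.954 kip/in.
L_req = P_u / φr_n = 95.1 / 7.954 = 11.96 in total.
Round up → use L = 12 in.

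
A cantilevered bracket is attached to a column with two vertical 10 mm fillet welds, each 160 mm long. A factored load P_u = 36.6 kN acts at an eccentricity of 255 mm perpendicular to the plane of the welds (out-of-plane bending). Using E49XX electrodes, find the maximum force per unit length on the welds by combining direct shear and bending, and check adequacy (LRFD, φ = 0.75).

E49XX → F_EXX = 490 MPa.
L_w = 2 × 160 = 320 mm; section modulus (unit throat) S = 2 × L²/6 = 8533 mm².
Direct shear f_v = P/L_w = 36.6×10³/320 = 114.4 N/mm.
Moment M = P × e = 36.6×10³ × 255 = 9333000 N·mm; bending f_b = M/S = 1094 N/mm.
f_max = √(f_v² + f_b²) = √(114.4² + 1094²) = 1100 N/mm.
φr_n = 0.75 × 0.6 × 490 × (0.707 × 10) = 1559 N/mm → adequate.

f_max ≈ 1100 N/mm; adequate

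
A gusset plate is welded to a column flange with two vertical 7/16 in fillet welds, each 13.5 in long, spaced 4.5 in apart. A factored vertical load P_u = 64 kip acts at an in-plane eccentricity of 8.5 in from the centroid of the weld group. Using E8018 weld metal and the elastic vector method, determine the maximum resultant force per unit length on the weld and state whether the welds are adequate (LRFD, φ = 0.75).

E80XX → F_EXX = 80 ksi.
Total weld length L_w = 27 in. Treat welds as unit-width lines.
Polar moment about centroid: J = 2[d³/12 + d(b/2)²] = 2[13.5³/12 + 13.5×2.25²] = 546.8 in³.
Direct shear f_v = P/L_w = 64 / 27 = 2.37 kip/in (vertical).
Torsion M = P·e = 64 × 8.5 = 544 kip·in.
Critical point at (x, y) = (2.25, 6.75) from centroid. f_tx = M·y/J = 6.716 kip/in; f_ty = M·x/J = 2.239 kip/in.
Resultant f_max = √[f_tx² + (f_v + f_ty)²] = √[6.716² + (2.37 + 2.239)²] = 8.145 kip/in.
Capacity per unit length: φr_n = 0.75 × 0.6 × 80 × (0.707 × 0.4375) = 11.14 kip/in.
8.145 ≤ 11.14 → adequate.

f_max ≈ 8.15 kip/in; adequate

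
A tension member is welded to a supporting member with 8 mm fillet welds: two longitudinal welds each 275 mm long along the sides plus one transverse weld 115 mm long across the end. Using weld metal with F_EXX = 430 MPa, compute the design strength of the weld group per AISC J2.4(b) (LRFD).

φR_n ≈ 728 kN

t_e = 0.707 × 8 = 5.656 mm.
R_nwl = 0.6 × 430 × 5.656 × 550 × 10⁻³ = 802.6 kN (longitudinal, 2 welds).
R_nwt = 0.6 × 430 × 5.656 × 115 × 10⁻³ = 167.8 kN (transverse, base value).
(i) R_nwl + R_nwt = 970.4 kN; (ii) 0.85 R_nwl + 1.5 R_nwt = 933.9 kN.
R_n = max = 970.4 kN [governs: (i)]; φR_n = 727.8 kN.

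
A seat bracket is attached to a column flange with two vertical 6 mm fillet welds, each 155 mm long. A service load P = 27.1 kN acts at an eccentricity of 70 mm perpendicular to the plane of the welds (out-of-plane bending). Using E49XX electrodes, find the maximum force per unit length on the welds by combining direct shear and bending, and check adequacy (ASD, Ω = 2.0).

f_max ≈ 252 N/mm; adequate

E49XX → F_EXX = 490 MPa.
L_w = 2 × 155 = 310 mm; section modulus (unit throat) S = 2 × L²/6 = 8008 mm².
Direct shear f_v = P/L_w = 27.1×10³/310 = 87.42 N/mm.
Moment M = P × e = 27.1×10³ × 70 = 1897000 N·mm; bending f_b = M/S = 236.9 N/mm.
f_max = √(f_v² + f_b²) = √(87.42² + 236.9²) = 252.5 N/mm.
r_n/Ω = (1/2.0) × 0.6 × 490 × (0.707 × 6) = 623.6 N/mm → adequate.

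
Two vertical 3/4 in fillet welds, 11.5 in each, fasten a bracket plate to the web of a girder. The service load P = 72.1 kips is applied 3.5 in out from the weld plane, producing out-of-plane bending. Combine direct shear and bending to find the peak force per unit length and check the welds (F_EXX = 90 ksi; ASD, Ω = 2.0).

L_w = 2 × 11.5 = 23 in; section modulus (unit throat) S = 2 × L²/6 = 44.08 in².
Direct shear f_v = P/L_w = 72.1/23 = 3.135 kip/in.
Moment M = P × e = 72.1 × 3.5 = 252.35 kip·in; bending f_b = M/S = 5.724 kip/in.
f_max = √(f_v² + f_b²) = √(3.135² + 5.724²) = 6.527 kip/in.
r_n/Ω = (1/2.0) × 0.6 × 90 × (0.707 × 0.75) = 14.32 kip/in → adequate.

f_max ≈ 6.53 kip/in; adequate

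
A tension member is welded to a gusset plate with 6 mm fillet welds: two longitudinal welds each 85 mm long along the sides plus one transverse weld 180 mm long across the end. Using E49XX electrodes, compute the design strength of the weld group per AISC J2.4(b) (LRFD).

φR_n ≈ 388 kN

E49XX → F_EXX = 490 MPa.
t_e = 0.707 × 6 = 4.242 mm.
R_nwl = 0.6 × 490 × 4.242 × 170 × 10⁻³ = 212 kN (longitudinal, 2 welds).
R_nwt = 0.6 × 490 × 4.242 × 180 × 10⁻³ = 224.5 kN (transverse, base value).
(i) R_nwl + R_nwt = 436.5 kN; (ii) 0.85 R_nwl + 1.5 R_nwt = 516.9 kN.
R_n = max = 516.9 kN [governs: (ii)]; φR_n = 387.7 kN.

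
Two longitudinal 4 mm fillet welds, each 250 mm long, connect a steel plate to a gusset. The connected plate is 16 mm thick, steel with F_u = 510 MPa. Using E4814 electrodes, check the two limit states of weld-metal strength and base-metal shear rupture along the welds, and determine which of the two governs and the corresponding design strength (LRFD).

φR_n ≈ 305 kN (weld metal governs)

E48XX → F_EXX = 480 MPa.
t_e = 0.707 × 4 = 2.828 mm; L = 500 mm.
Weld metal: φR_n = 0.75 × 0.6 × 480 × 2.828 × 500 × 10⁻³ = 305.4 kN.
Base metal (shear rupture): φR_n = 0.75 × 0.6 × 510 × 16 × 500 × 10⁻³ = 1836 kN.
Governing: weld metal.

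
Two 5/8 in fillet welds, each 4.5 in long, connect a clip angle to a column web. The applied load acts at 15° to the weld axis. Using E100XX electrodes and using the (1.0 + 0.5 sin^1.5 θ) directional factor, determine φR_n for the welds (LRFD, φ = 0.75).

E100XX → F_EXX = 100 ksi.
t_e = 0.707 × 0.625 = 0.4419 in; A_we = 0.4419 × 9 = 3.977 in².
Directional factor: 1.0 + 0.5 sin^1.5(15°) = 1.066.
F_nw = 0.6 × 100 × 1.066 = 63.95 ksi.
φR_n = 0.75 × 63.95 × 3.977 = 190.7 kip.

φR_n ≈ 191 kip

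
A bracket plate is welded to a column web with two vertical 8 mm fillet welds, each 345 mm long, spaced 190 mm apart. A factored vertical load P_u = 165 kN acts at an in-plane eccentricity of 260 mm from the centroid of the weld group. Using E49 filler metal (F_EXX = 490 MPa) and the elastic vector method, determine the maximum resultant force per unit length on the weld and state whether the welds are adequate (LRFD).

Total weld length L_w = 690 mm. Treat welds as unit-width lines.
Polar moment about centroid: J = 2[d³/12 + d(b/2)²] = 2[345³/12 + 345×95²] = 13070000 mm³.
Direct shear f_v = P/L_w = 165×10³ / 690 = 239.1 N/mm (vertical).
Torsion M = P·e = 165×10³ × 260 = 42900000 N·mm.
Critical point at (x, y) = (95, 172.5) from centroid. f_tx = M·y/J = 566.1 N/mm; f_ty = M·x/J = 311.8 N/mm.
Resultant f_max = √[f_tx² + (f_v + f_ty)²] = √[566.1² + (239.1 + 311.8)²] = 790 N/mm.
Capacity per unit length: φr_n = 0.75 × 0.6 × 490 × (0.707 × 8) = 1247 N/mm.
790 ≤ 1247 → adequate.

f_max ≈ 790 N/mm; adequate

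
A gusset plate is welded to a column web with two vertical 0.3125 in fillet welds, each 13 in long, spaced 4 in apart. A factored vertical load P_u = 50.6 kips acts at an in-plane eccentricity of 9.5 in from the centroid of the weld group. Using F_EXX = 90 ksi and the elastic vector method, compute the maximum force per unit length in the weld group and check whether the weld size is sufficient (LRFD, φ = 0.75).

Total weld length L_w = 26 in. Treat welds as unit-width lines.
Polar moment about centroid: J = 2[d³/12 + d(b/2)²] = 2[13³/12 + 13×2²] = 470.2 in³.
Direct shear f_v = P/L_w = 50.6 / 26 = 1.946 kip/in (vertical).
Torsion M = P·e = 50.6 × 9.5 = 480.7 kip·in.
Critical point at (x, y) = (2, 6.5) from centroid. f_tx = M·y/J = 6.646 kip/in; f_ty = M·x/J = 2.045 kip/in.
Resultant f_max = √[f_tx² + (f_v + f_ty)²] = √[6.646² + (1.946 + 2.045)²] = 7.752 kip/in.
Capacity per unit length: φr_n = 0.75 × 0.6 × 90 × (0.707 × 0.3125) = 8.948 kip/in.
7.752 ≤ 8.948 → adequate.

f_max ≈ 7.75 kip/in; adequate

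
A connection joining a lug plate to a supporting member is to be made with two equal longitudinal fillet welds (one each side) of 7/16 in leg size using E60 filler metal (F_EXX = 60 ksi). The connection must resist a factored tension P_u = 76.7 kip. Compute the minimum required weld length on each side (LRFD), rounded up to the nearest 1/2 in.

L = 5 in on each side

Throat t_e = 0.707 × 0.4375 = 0.3093 in.
φr_n = 0.75 × 0.6 × 60 × 0.3093 = 8.351 kip/in.
L_req = P_u / φr_n = 76.7 / 8.351 = 9.184 in total.
Per side: 9.184 / 2 = 4.592 in.
Round up → use L = 5 in on each side.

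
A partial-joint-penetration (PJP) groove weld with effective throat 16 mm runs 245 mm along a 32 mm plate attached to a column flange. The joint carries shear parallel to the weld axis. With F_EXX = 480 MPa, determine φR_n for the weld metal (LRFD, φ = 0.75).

Effective throat (given) t_e = 16 mm.
A_we = 16 × 245 = 3920 mm².
F_nw = 0.6 F_EXX = 288 MPa.
φR_n = 0.75 × 288 × 3920 × 10⁻³ = 846.7 kN.

φR_n ≈ 847 kN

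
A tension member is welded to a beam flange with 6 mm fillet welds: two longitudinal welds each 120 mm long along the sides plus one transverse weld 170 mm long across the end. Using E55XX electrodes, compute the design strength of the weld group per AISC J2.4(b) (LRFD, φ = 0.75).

φR_n ≈ 482 kN

E55XX → F_EXX = 550 MPa.
t_e = 0.707 × 6 = 4.242 mm.
R_nwl = 0.6 × 550 × 4.242 × 240 × 10⁻³ = 336 kN (longitudinal, 2 welds).
R_nwt = 0.6 × 550 × 4.242 × 170 × 10⁻³ = 238 kN (transverse, base value).
(i) R_nwl + R_nwt = 573.9 kN; (ii) 0.85 R_nwl + 1.5 R_nwt = 642.5 kN.
R_n = max = 642.5 kN [governs: (ii)]; φR_n = 481.9 kN.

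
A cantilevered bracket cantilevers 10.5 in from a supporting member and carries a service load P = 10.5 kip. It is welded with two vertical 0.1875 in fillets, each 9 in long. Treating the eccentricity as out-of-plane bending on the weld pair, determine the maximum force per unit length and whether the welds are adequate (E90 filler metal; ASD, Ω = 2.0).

E90XX → F_EXX = 90 ksi.
L_w = 2 × 9 = 18 in; section modulus (unit throat) S = 2 × L²/6 = 27 in².
Direct shear f_v = P/L_w = 10.5/18 = 0.5833 kip/in.
Moment M = P × e = 10.5 × 10.5 = 110.25 kip·in; bending f_b = M/S = 4.083 kip/in.
f_max = √(f_v² + f_b²) = √(0.5833² + 4.083²) = 4.125 kip/in.
r_n/Ω = (1/2.0) × 0.6 × 90 × (0.707 × 0.1875) = 3.579 kip/in → NOT adequate.

f_max ≈ 4.12 kip/in; NOT adequate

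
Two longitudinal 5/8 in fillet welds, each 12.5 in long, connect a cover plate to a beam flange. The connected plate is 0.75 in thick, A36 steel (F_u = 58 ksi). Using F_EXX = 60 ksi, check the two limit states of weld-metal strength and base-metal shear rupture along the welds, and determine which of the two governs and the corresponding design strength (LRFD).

t_e = 0.707 × 0.625 = 0.4419 in; L = 25 in.
Weld metal: φR_n = 0.75 × 0.6 × 60 × 0.4419 × 25 = 298.3 kip.
Base metal (shear rupture): φR_n = 0.75 × 0.6 × 58 × 0.75 × 25 = 489.4 kip.
Governing: weld metal.

φR_n ≈ 298 kip (weld metal governs)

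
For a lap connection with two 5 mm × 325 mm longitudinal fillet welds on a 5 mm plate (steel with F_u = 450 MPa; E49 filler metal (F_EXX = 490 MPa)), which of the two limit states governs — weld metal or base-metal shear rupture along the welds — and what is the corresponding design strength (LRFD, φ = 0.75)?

φR_n ≈ 507 kN (weld metal governs)

t_e = 0.707 × 5 = 3.535 mm; L = 650 mm.
Weld metal: φR_n = 0.75 × 0.6 × 490 × 3.535 × 650 × 10⁻³ = 506.7 kN.
Base metal (shear rupture): φR_n = 0.75 × 0.6 × 450 × 5 × 650 × 10⁻³ = 658.1 kN.
Governing: weld metal.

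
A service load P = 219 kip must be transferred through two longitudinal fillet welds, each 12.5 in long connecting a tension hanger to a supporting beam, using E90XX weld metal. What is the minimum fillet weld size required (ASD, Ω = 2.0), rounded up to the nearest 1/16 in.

w = 1/2 in

E90XX → F_EXX = 90 ksi.
Total weld length L = 25 in.
Required throat t_e = P × Ω / (0.6 F_EXX × L) = 219 × 2.0 / (0.6 × 90 × 25) = 0.3244 in.
Required leg w = t_e / 0.707 = 0.4589 in → use 1/2 in.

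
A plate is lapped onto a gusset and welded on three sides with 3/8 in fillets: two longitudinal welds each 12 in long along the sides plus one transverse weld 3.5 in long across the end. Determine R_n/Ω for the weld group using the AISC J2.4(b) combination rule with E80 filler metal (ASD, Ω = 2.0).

E80XX → F_EXX = 80 ksi.
t_e = 0.707 × 0.375 = 0.2651 in.
R_nwl = 0.6 × 80 × 0.2651 × 24 = 305.4 kip (longitudinal, 2 welds).
R_nwt = 0.6 × 80 × 0.2651 × 3.5 = 44.54 kip (transverse, base value).
(i) R_nwl + R_nwt = 350 kip; (ii) 0.85 R_nwl + 1.5 R_nwt = 326.4 kip.
R_n = max = 350 kip [governs: (i)]; R_n/Ω = 175 kip.

R_n/Ω ≈ 175 kip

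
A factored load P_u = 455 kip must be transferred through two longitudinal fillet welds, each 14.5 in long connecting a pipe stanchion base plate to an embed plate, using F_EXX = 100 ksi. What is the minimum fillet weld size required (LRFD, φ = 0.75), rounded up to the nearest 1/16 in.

w = 1/2 in

Total weld length L = 29 in.
Required throat t_e = P_u / (φ × 0.6 F_EXX × L) = 455 / (0.75 × 0.6 × 100 × 29) = 0.3487 in.
Required leg w = t_e / 0.707 = 0.4932 in → use 1/2 in.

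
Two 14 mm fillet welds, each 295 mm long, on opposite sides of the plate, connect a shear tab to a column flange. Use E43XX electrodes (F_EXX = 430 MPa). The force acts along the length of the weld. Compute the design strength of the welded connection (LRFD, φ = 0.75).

Effective throat t_e = 0.707 × 14 = 9.898 mm.
Total length L = 590 mm; A_we = 9.898 × 590 = 5840 mm².
F_nw = 0.6 F_EXX = 0.6 × 430 = 258 MPa.
φR_n = 0.75 × 258 × 5840 × 10⁻³ = 1130 kN.

φR_n ≈ 1130 kN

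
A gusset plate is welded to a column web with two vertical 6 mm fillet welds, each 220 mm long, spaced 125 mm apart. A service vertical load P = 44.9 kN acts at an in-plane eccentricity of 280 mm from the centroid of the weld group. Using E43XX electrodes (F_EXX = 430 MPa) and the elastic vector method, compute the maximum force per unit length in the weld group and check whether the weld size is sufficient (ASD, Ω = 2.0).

f_max ≈ 513 N/mm; adequate

Total weld length L_w = 440 mm. Treat welds as unit-width lines.
Polar moment about centroid: J = 2[d³/12 + d(b/2)²] = 2[220³/12 + 220×62.5²] = 3493000 mm³.
Direct shear f_v = P/L_w = 44.9×10³ / 440 = 102 N/mm (vertical).
Torsion M = P·e = 44.9×10³ × 280 = 12572000 N·mm.
Critical point at (x, y) = (62.5, 110) from centroid. f_tx = M·y/J = 395.9 N/mm; f_ty = M·x/J = 224.9 N/mm.
Resultant f_max = √[f_tx² + (f_v + f_ty)²] = √[395.9² + (102 + 224.9)²] = 513.4 N/mm.
Capacity per unit length: r_n/Ω = (1/2.0) × 0.6 × 430 × (0.707 × 6) = 547.2 N/mm.
513.4 ≤ 547.2 → adequate.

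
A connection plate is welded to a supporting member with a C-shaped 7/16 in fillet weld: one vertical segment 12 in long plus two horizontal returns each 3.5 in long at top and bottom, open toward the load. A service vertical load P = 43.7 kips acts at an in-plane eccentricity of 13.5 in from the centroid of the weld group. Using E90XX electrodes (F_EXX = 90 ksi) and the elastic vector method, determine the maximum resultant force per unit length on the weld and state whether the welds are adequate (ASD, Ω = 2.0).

f_max ≈ 10.6 kip/in; NOT adequate

Total weld length L_w = 19 in. Treat welds as unit-width lines.
Centroid: x̄ = 2×3.5×1.75 / 19 = 0.6447 in from the vertical weld.
Polar moment about centroid: J = I_x + I_y = [12³/12 + 2×3.5×6²] + [12×0.6447² + 2(3.5³/12 + 3.5×1.105²)] = 416.7 in³.
Direct shear f_v = P/L_w = 43.7 / 19 = 2.3 kip/in (vertical).
Torsion M = P·e = 43.7 × 13.5 = 589.95 kip·in.
Critical point at (x, y) = (2.855, 6) from centroid. f_tx = M·y/J = 8.495 kip/in; f_ty = M·x/J = 4.043 kip/in.
Resultant f_max = √[f_tx² + (f_v + f_ty)²] = √[8.495² + (2.3 + 4.043)²] = 10.6 kip/in.
Capacity per unit length: r_n/Ω = (1/2.0) × 0.6 × 90 × (0.707 × 0.4375) = 8.351 kip/in.
10.6 > 8.351 → NOT adequate.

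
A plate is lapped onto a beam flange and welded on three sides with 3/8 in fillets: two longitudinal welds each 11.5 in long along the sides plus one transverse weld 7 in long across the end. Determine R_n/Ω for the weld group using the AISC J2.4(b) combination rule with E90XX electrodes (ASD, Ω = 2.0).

R_n/Ω ≈ 215 kips

E90XX → F_EXX = 90 ksi.
t_e = 0.707 × 0.375 = 0.2651 in.
R_nwl = 0.6 × 90 × 0.2651 × 23 = 329.3 kips (longitudinal, 2 welds).
R_nwt = 0.6 × 90 × 0.2651 × 7 = 100.2 kips (transverse, base value).
(i) R_nwl + R_nwt = 429.5 kips; (ii) 0.85 R_nwl + 1.5 R_nwt = 430.2 kips.
R_n = max = 430.2 kips [governs: (ii)]; R_n/Ω = 215.1 kips.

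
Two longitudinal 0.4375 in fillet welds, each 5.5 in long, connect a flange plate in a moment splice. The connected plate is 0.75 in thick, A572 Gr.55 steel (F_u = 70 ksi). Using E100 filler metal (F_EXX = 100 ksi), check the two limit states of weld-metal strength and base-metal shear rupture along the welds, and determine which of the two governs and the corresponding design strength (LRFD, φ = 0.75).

φR_n ≈ 153 kip (weld metal governs)

t_e = 0.707 × 0.4375 = 0.3093 in; L = 11 in.
Weld metal: φR_n = 0.75 × 0.6 × 100 × 0.3093 × 11 = 153.1 kip.
Base metal (shear rupture): φR_n = 0.75 × 0.6 × 70 × 0.75 × 11 = 259.9 kip.
Governing: weld metal.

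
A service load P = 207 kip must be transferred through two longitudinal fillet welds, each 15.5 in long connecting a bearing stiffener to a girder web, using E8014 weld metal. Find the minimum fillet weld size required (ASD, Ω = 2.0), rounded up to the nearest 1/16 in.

E80XX → F_EXX = 80 ksi.
Total weld length L = 31 in.
Required throat t_e = P × Ω / (0.6 F_EXX × L) = 207 × 2.0 / (0.6 × 80 × 31) = 0.2782 in.
Required leg w = t_e / 0.707 = 0.3935 in → use 7/16 in.

w = 7/16 in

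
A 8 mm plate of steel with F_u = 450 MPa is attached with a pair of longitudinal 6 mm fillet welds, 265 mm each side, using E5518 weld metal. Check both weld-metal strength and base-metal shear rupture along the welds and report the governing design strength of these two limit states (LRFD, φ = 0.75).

φR_n ≈ 556 kN (weld metal governs)

E55XX → F_EXX = 550 MPa.
t_e = 0.707 × 6 = 4.242 mm; L = 530 mm.
Weld metal: φR_n = 0.75 × 0.6 × 550 × 4.242 × 530 × 10⁻³ = 556.4 kN.
Base metal (shear rupture): φR_n = 0.75 × 0.6 × 450 × 8 × 530 × 10⁻³ = 858.6 kN.
Governing: weld metal.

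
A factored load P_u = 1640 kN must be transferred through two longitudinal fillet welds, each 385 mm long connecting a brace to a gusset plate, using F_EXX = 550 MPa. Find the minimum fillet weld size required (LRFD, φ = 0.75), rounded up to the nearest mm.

Total weld length L = 770 mm.
Required throat t_e = P_u / (φ × 0.6 F_EXX × L) = 1640 / (0.75 × 0.6 × 550 × 770 × 10⁻³) = 8.606 mm.
Required leg w = t_e / 0.707 = 12.17 mm → use 13 mm.

w = 13 mm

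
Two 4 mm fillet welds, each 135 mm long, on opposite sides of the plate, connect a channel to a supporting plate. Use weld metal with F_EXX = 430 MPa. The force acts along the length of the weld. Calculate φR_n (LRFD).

φR_n ≈ 148 kN

Effective throat t_e = 0.707 × 4 = 2.828 mm.
Total length L = 270 mm; A_we = 2.828 × 270 = 763.6 mm².
F_nw = 0.6 F_EXX = 0.6 × 430 = 258 MPa.
φR_n = 0.75 × 258 × 763.6 × 10⁻³ = 147.7 kN.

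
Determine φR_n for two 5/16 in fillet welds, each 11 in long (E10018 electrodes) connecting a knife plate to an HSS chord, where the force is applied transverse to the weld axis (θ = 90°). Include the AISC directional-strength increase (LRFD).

φR_n ≈ 328 kips

E100XX → F_EXX = 100 ksi.
t_e = 0.707 × 0.3125 = 0.2209 in; A_we = 0.2209 × 22 = 4.861 in².
Directional factor: 1.0 + 0.5 sin^1.5(90°) = 1.5.
F_nw = 0.6 × 100 × 1.5 = 90 ksi.
φR_n = 0.75 × 90 × 4.861 = 328.1 kips.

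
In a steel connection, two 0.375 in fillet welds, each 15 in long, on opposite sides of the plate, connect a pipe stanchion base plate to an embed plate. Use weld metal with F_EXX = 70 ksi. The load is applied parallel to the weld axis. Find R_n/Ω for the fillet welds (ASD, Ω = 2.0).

Effective throat t_e = 0.707 × 0.375 = 0.2651 in.
Total length L = 30 in; A_we = 0.2651 × 30 = 7.954 in².
F_nw = 0.6 F_EXX = 0.6 × 70 = 42 ksi.
R_n = 42 × 7.954 = 334.1 kip; R_n/Ω = 334.1/2.0 = 167 kip.

R_n/Ω ≈ 167 kip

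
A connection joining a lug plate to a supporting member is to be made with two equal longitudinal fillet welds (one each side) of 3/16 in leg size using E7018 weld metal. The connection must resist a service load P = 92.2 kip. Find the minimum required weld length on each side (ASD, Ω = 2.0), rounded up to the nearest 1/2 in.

E70XX → F_EXX = 70 ksi.
Throat t_e = 0.707 × 0.1875 = 0.1326 in.
r_n/Ω = (0.6 × 70 × 0.1326) / 2.0 = 2.784 kip/in.
L_req = P / (r_n/Ω) = 92.2 / 2.784 = 33.12 in total.
Per side: 33.12 / 2 = 16.56 in.
Round up → use L = 17 in on each side.

L = 17 in on each side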